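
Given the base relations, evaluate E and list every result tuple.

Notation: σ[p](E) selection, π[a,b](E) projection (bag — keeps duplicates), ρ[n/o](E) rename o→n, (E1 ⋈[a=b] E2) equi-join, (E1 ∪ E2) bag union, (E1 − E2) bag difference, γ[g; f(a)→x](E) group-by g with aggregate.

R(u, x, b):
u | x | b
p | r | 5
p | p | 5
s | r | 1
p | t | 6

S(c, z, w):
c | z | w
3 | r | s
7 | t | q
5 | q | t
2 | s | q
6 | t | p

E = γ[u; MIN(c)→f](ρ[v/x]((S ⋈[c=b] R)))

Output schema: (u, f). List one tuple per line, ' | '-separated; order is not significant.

Stepwise |·|:
  S → 5
  R → 4
  (S ⋈[c=b] R) → 3
  ρ[v/x]((S ⋈[c=b] R)) → 3
  γ[u; MIN(c)→f](ρ[v/x]((S ⋈[c=b] R))) → 1

== RESULT ==
u | f
p | 5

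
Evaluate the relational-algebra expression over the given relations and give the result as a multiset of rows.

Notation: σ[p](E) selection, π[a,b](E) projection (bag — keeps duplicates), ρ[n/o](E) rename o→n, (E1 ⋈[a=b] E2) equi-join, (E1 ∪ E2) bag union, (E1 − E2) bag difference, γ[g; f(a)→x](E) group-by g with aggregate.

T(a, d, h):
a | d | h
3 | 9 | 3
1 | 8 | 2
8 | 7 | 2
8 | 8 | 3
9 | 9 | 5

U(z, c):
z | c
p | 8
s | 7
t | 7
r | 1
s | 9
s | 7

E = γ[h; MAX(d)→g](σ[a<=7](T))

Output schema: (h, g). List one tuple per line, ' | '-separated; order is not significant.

Stepwise |·|:
  T → 5
  σ[a<=7](T) → 2
  γ[h; MAX(d)→g](σ[a<=7](T)) → 2

== RESULT ==
h | g
2 | 8
3 | 9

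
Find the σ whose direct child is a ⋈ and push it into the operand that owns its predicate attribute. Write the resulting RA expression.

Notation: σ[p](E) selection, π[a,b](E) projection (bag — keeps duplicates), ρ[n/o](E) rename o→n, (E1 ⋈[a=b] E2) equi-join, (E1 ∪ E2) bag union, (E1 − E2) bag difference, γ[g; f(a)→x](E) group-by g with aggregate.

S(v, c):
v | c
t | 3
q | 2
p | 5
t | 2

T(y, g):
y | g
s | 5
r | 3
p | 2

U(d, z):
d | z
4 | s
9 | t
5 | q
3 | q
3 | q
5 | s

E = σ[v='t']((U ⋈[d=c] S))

σ filters on v, owned by the right side.
E' = (U ⋈[d=c] σ[v='t'](S))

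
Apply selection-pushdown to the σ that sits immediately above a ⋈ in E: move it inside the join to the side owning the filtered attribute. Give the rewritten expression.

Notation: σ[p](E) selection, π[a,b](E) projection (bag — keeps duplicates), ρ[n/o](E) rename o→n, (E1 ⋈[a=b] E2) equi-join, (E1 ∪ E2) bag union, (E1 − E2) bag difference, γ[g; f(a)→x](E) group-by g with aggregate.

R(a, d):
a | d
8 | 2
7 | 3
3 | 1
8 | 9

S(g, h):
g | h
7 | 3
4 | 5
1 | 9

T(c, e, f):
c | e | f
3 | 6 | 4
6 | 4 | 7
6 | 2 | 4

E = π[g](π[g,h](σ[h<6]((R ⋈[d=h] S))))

σ filters on h, owned by the right side.
E' = π[g](π[g,h]((R ⋈[d=h] σ[h<6](S))))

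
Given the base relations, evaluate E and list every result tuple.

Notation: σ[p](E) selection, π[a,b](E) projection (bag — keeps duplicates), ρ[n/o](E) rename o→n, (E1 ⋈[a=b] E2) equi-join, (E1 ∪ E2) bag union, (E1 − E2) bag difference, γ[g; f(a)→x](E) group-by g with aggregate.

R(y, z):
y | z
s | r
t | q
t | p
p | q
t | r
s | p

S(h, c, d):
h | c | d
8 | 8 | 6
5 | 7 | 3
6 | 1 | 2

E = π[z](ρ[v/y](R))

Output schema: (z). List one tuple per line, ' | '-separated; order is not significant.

Subexpression sizes:
  R → 6
  ρ[v/y](R) → 6
  π[z](ρ[v/y](R)) → 6

== RESULT ==
z
p
p
q
q
r
r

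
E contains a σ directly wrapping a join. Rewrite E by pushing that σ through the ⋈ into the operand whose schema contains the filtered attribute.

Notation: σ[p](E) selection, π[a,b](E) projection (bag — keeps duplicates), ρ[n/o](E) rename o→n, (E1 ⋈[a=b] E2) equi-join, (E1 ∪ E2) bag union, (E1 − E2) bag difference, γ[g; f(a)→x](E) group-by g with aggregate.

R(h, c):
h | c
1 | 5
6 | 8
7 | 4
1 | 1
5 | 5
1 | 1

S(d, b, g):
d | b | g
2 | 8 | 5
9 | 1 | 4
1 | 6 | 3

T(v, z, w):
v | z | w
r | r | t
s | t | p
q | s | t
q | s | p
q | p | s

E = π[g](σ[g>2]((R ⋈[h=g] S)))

σ filters on g, owned by the right side.
E' = π[g]((R ⋈[h=g] σ[g>2](S)))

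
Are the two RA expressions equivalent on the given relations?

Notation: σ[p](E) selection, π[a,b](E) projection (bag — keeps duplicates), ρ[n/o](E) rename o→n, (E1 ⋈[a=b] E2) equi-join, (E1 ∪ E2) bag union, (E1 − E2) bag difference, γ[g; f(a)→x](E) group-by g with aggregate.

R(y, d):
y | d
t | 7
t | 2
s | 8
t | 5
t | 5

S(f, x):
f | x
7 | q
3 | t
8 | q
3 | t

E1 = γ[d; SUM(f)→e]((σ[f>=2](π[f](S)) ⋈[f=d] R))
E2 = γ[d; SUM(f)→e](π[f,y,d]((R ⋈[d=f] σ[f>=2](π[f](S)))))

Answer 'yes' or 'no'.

E1 row counts bottom-up:
  S → 4
  π[f](S) → 4
  σ[f>=2](π[f](S)) → 4
  R → 5
  (σ[f>=2](π[f](S)) ⋈[f=d] R) → 2
  γ[d; SUM(f)→e]((σ[f>=2](π[f](S)) ⋈[f=d] R)) → 2
E2 row counts bottom-up:
  R → 5
  S → 4
  π[f](S) → 4
  σ[f>=2](π[f](S)) → 4
  (R ⋈[d=f] σ[f>=2](π[f](S))) → 2
  π[f,y,d]((R ⋈[d=f] σ[f>=2](π[f](S)))) → 2
  γ[d; SUM(f)→e](π[f,y,d]((R ⋈[d=f] σ[f>=2](π[f](S))))) → 2

E1 and E2 produce the same multiset:
d | e
7 | 7
8 | 8

yes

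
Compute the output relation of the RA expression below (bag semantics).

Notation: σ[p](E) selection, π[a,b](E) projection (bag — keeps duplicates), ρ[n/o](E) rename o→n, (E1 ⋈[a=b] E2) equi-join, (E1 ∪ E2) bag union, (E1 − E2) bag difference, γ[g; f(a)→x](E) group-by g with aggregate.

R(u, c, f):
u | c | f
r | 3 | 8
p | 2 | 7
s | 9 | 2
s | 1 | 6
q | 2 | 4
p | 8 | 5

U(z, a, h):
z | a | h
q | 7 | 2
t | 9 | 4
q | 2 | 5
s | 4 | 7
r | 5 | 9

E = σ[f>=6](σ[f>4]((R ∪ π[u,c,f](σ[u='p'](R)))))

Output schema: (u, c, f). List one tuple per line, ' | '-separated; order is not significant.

Per-node cardinality:
  R → 6
  R → 6
  σ[u='p'](R) → 2
  π[u,c,f](σ[u='p'](R)) → 2
  (R ∪ π[u,c,f](σ[u='p'](R))) → 8
  σ[f>4]((R ∪ π[u,c,f](σ[u='p'](R)))) → 6
  σ[f>=6](σ[f>4]((R ∪ π[u,c,f](σ[u='p'](R))))) → 4

== RESULT ==
u | c | f
p | 2 | 7
p | 2 | 7
r | 3 | 8
s | 1 | 6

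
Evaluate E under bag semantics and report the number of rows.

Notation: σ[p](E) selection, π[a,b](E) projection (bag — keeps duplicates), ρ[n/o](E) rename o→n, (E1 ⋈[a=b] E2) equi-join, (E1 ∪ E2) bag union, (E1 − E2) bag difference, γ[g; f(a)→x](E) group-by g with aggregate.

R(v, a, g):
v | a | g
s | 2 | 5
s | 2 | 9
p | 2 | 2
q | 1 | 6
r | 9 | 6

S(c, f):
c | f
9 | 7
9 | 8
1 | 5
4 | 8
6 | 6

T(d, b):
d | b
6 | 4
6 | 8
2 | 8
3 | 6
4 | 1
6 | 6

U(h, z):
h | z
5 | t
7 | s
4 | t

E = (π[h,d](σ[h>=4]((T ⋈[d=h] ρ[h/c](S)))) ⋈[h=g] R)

Subexpression sizes:
  T → 6
  S → 5
  ρ[h/c](S) → 5
  (T ⋈[d=h] ρ[h/c](S)) → 4
  σ[h>=4]((T ⋈[d=h] ρ[h/c](S))) → 4
  π[h,d](σ[h>=4]((T ⋈[d=h] ρ[h/c](S)))) → 4
  R → 5
  (π[h,d](σ[h>=4]((T ⋈[d=h] ρ[h/c](S)))) ⋈[h=g] R) → 6

|E| = 6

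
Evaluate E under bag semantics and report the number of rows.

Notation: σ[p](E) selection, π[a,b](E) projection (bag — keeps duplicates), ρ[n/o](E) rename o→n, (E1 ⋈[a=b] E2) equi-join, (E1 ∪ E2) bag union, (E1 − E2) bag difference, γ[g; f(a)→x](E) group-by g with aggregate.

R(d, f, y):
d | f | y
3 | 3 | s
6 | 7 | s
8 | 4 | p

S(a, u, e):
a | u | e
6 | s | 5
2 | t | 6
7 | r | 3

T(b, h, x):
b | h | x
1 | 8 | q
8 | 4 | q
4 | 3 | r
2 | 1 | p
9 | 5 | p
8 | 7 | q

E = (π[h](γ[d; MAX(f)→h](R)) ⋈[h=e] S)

Per-node cardinality:
  R → 3
  γ[d; MAX(f)→h](R) → 3
  π[h](γ[d; MAX(f)→h](R)) → 3
  S → 3
  (π[h](γ[d; MAX(f)→h](R)) ⋈[h=e] S) → 1

|E| = 1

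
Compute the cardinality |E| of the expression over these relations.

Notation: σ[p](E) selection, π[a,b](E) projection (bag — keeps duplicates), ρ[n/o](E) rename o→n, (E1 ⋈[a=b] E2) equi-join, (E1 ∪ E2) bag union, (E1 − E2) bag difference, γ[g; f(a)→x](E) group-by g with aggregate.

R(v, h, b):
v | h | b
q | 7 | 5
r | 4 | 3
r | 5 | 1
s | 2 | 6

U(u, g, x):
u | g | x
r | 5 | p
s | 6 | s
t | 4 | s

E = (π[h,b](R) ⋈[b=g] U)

Subexpression sizes:
  R → 4
  π[h,b](R) → 4
  U → 3
  (π[h,b](R) ⋈[b=g] U) → 2

|E| = 2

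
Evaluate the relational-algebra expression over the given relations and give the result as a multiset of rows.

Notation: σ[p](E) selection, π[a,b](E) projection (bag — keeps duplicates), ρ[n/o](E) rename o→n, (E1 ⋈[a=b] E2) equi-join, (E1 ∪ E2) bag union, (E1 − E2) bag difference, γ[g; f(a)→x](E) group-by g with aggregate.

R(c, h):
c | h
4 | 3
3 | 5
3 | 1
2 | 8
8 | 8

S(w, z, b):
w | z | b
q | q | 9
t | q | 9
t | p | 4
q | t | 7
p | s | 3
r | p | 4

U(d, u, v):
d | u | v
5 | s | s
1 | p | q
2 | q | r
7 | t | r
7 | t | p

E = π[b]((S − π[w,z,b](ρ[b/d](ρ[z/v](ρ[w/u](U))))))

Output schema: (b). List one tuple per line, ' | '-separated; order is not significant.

Stepwise |·|:
  S → 6
  U → 5
  ρ[w/u](U) → 5
  ρ[z/v](ρ[w/u](U)) → 5
  ρ[b/d](ρ[z/v](ρ[w/u](U))) → 5
  π[w,z,b](ρ[b/d](ρ[z/v](ρ[w/u](U)))) → 5
  (S − π[w,z,b](ρ[b/d](ρ[z/v](ρ[w/u](U))))) → 6
  π[b]((S − π[w,z,b](ρ[b/d](ρ[z/v](ρ[w/u](U)))))) → 6

== RESULT ==
b
3
4
4
7
9
9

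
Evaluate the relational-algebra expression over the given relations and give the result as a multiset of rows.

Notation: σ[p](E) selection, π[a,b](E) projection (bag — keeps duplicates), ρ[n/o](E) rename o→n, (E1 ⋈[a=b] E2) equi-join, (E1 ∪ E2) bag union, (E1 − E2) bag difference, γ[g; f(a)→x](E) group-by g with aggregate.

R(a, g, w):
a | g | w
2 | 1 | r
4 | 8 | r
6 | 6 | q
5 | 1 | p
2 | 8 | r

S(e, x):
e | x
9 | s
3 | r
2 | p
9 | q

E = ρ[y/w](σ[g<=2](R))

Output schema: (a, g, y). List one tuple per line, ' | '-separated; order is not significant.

Row counts bottom-up:
  R → 5
  σ[g<=2](R) → 2
  ρ[y/w](σ[g<=2](R)) → 2

== RESULT ==
a | g | y
2 | 1 | r
5 | 1 | p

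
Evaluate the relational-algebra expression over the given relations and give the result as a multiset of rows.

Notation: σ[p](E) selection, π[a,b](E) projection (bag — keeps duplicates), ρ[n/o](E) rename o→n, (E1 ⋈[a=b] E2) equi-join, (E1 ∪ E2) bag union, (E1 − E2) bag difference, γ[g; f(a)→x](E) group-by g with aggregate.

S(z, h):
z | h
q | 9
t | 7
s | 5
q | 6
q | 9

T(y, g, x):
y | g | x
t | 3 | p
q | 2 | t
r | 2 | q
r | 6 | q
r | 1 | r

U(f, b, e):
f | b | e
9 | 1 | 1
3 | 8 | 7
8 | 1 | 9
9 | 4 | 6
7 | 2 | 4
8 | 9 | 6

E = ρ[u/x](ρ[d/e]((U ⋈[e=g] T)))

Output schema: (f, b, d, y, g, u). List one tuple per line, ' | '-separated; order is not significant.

Per-node cardinality:
  U → 6
  T → 5
  (U ⋈[e=g] T) → 3
  ρ[d/e]((U ⋈[e=g] T)) → 3
  ρ[u/x](ρ[d/e]((U ⋈[e=g] T))) → 3

== RESULT ==
f | b | d | y | g | u
8 | 9 | 6 | r | 6 | q
9 | 1 | 1 | r | 1 | r
9 | 4 | 6 | r | 6 | q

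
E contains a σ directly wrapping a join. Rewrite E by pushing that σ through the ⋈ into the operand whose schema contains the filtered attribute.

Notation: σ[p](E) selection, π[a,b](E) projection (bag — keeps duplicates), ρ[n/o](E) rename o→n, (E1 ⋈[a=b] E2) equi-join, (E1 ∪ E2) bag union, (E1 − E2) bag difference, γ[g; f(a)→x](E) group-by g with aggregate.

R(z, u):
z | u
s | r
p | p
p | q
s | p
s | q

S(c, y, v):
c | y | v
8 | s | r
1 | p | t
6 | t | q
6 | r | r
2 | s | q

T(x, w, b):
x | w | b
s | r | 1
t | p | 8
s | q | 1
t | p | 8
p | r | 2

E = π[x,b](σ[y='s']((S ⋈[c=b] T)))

σ filters on y, owned by the left side.
E' = π[x,b]((σ[y='s'](S) ⋈[c=b] T))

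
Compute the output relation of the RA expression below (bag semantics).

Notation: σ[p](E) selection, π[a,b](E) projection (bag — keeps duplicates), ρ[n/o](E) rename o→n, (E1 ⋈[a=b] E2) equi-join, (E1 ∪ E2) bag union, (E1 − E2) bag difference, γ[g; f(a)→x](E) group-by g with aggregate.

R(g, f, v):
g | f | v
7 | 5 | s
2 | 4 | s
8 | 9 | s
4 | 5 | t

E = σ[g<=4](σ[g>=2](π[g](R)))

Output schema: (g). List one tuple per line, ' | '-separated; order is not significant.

Per-node cardinality:
  R → 4
  π[g](R) → 4
  σ[g>=2](π[g](R)) → 4
  σ[g<=4](σ[g>=2](π[g](R))) → 2

== RESULT ==
g
2
4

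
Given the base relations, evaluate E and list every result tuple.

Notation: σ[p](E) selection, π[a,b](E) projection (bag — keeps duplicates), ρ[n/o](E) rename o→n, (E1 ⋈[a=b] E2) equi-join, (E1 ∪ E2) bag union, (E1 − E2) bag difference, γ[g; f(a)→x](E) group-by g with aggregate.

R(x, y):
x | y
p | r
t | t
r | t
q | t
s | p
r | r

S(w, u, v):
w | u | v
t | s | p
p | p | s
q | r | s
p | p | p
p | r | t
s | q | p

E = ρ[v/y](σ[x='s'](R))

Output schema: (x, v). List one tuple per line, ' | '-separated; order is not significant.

Row counts bottom-up:
  R → 6
  σ[x='s'](R) → 1
  ρ[v/y](σ[x='s'](R)) → 1

== RESULT ==
x | v
s | p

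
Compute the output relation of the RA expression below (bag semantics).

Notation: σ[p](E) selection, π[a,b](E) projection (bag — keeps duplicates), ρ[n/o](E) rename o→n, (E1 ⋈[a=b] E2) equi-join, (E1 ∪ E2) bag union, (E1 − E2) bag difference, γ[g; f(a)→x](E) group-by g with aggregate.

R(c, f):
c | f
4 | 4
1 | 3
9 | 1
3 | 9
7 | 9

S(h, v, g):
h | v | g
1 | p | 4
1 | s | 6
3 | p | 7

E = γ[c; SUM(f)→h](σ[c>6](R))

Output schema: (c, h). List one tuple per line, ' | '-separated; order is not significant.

Per-node cardinality:
  R → 5
  σ[c>6](R) → 2
  γ[c; SUM(f)→h](σ[c>6](R)) → 2

== RESULT ==
c | h
7 | 9
9 | 1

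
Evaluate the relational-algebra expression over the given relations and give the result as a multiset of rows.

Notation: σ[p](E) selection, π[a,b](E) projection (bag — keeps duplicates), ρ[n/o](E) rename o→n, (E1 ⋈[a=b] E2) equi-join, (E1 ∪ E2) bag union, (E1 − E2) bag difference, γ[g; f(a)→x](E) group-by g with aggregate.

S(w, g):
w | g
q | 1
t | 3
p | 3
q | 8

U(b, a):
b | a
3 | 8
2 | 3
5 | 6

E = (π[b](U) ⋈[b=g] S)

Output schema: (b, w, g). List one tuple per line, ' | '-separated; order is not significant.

Subexpression sizes:
  U → 3
  π[b](U) → 3
  S → 4
  (π[b](U) ⋈[b=g] S) → 2

== RESULT ==
b | w | g
3 | p | 3
3 | t | 3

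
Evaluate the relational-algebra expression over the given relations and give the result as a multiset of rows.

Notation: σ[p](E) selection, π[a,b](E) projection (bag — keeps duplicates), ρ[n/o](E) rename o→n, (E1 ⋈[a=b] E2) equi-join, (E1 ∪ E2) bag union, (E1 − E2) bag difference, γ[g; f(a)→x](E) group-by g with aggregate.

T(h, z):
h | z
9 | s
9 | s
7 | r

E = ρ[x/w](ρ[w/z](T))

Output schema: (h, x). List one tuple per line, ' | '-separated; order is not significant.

Row counts bottom-up:
  T → 3
  ρ[w/z](T) → 3
  ρ[x/w](ρ[w/z](T)) → 3

== RESULT ==
h | x
7 | r
9 | s
9 | s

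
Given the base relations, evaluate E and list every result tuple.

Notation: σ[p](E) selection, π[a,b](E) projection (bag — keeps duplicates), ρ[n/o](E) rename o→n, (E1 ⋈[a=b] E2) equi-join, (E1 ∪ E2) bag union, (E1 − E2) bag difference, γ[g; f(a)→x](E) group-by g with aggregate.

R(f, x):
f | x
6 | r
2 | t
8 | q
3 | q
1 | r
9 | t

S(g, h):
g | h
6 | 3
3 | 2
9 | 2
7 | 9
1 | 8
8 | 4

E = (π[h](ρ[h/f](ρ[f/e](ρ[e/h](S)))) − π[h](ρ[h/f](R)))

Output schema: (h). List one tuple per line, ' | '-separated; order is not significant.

Subexpression sizes:
  S → 6
  ρ[e/h](S) → 6
  ρ[f/e](ρ[e/h](S)) → 6
  ρ[h/f](ρ[f/e](ρ[e/h](S))) → 6
  π[h](ρ[h/f](ρ[f/e](ρ[e/h](S)))) → 6
  R → 6
  ρ[h/f](R) → 6
  π[h](ρ[h/f](R)) → 6
  (π[h](ρ[h/f](ρ[f/e](ρ[e/h](S)))) − π[h](ρ[h/f](R))) → 2

== RESULT ==
h
2
4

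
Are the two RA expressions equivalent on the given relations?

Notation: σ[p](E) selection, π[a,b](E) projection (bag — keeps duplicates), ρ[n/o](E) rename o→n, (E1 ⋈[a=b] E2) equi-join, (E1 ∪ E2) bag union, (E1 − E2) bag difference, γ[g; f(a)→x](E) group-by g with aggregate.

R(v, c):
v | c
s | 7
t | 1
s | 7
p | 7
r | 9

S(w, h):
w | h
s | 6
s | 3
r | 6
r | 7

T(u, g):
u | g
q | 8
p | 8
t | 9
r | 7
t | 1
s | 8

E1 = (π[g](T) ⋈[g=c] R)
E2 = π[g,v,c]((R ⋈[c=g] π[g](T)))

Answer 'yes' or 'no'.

E1 row counts bottom-up:
  T → 6
  π[g](T) → 6
  R → 5
  (π[g](T) ⋈[g=c] R) → 5
E2 row counts bottom-up:
  R → 5
  T → 6
  π[g](T) → 6
  (R ⋈[c=g] π[g](T)) → 5
  π[g,v,c]((R ⋈[c=g] π[g](T))) → 5

E1 and E2 produce the same multiset:
g | v | c
1 | t | 1
7 | p | 7
7 | s | 7
7 | s | 7
9 | r | 9

yes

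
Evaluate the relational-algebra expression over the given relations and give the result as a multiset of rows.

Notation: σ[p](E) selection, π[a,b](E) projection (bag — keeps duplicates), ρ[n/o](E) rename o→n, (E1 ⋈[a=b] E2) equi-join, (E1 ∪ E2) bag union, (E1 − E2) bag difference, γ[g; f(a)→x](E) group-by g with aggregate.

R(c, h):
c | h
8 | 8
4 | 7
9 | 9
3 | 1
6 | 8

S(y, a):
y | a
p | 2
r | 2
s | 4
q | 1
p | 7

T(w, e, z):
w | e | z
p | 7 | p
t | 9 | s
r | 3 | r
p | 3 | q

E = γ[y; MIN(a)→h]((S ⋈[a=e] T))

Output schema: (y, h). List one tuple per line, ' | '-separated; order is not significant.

Row counts bottom-up:
  S → 5
  T → 4
  (S ⋈[a=e] T) → 1
  γ[y; MIN(a)→h]((S ⋈[a=e] T)) → 1

== RESULT ==
y | h
p | 7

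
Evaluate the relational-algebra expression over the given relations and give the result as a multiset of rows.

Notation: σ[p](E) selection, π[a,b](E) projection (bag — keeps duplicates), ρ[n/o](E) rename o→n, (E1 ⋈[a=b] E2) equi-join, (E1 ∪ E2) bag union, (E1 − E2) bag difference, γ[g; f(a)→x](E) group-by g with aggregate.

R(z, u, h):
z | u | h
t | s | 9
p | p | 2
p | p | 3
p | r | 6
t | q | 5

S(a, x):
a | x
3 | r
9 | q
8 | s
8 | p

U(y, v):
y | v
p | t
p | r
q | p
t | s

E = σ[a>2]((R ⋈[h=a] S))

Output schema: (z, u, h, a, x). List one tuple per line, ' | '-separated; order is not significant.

Per-node cardinality:
  R → 5
  S → 4
  (R ⋈[h=a] S) → 2
  σ[a>2]((R ⋈[h=a] S)) → 2

== RESULT ==
z | u | h | a | x
p | p | 3 | 3 | r
t | s | 9 | 9 | q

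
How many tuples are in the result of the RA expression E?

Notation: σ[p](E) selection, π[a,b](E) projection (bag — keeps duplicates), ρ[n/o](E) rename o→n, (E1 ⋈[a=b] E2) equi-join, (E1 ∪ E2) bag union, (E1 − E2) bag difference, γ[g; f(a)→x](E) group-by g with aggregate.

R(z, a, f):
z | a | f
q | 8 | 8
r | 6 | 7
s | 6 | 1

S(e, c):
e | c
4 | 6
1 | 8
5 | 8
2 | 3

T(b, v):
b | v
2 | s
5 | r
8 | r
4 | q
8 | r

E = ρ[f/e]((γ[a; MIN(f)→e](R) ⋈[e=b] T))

Per-node cardinality:
  R → 3
  γ[a; MIN(f)→e](R) → 2
  T → 5
  (γ[a; MIN(f)→e](R) ⋈[e=b] T) → 2
  ρ[f/e]((γ[a; MIN(f)→e](R) ⋈[e=b] T)) → 2

|E| = 2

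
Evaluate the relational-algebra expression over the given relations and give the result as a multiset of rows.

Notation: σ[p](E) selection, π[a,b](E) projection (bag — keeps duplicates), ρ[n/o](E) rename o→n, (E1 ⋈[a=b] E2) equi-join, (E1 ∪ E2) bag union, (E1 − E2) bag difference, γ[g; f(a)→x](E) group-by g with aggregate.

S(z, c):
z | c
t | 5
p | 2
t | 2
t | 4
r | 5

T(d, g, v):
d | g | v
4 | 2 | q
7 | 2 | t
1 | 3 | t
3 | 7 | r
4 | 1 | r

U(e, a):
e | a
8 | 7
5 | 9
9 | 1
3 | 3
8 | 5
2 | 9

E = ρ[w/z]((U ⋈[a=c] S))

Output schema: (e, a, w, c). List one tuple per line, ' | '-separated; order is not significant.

Row counts bottom-up:
  U → 6
  S → 5
  (U ⋈[a=c] S) → 2
  ρ[w/z]((U ⋈[a=c] S)) → 2

== RESULT ==
e | a | w | c
8 | 5 | r | 5
8 | 5 | t | 5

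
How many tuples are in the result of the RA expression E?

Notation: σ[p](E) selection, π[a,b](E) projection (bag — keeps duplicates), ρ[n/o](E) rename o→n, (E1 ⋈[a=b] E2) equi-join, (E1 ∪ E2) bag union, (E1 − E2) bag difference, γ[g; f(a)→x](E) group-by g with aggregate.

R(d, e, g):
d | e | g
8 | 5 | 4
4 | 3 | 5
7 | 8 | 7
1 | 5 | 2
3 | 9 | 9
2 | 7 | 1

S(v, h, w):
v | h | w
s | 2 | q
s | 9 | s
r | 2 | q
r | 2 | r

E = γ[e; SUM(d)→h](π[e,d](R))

Stepwise |·|:
  R → 6
  π[e,d](R) → 6
  γ[e; SUM(d)→h](π[e,d](R)) → 5

|E| = 5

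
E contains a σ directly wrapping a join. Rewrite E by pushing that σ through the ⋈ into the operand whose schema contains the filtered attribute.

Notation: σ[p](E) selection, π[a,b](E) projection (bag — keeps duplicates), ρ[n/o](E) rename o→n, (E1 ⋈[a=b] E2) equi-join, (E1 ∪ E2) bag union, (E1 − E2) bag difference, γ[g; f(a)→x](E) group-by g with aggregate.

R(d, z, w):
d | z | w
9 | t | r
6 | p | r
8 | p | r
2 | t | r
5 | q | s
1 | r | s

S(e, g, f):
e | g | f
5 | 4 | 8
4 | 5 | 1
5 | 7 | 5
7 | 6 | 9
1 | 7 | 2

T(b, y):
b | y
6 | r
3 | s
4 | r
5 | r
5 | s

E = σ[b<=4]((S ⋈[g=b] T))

σ filters on b, owned by the right side.
E' = (S ⋈[g=b] σ[b<=4](T))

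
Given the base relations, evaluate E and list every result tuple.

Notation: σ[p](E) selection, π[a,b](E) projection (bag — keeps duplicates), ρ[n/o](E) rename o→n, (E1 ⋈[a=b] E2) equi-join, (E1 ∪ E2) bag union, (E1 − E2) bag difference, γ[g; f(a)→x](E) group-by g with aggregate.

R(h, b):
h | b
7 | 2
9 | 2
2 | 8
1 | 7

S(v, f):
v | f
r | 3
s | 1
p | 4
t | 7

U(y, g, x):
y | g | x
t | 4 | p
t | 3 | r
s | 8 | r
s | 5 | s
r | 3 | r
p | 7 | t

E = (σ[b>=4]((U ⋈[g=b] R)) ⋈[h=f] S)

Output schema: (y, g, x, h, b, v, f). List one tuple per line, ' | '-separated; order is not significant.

Per-node cardinality:
  U → 6
  R → 4
  (U ⋈[g=b] R) → 2
  σ[b>=4]((U ⋈[g=b] R)) → 2
  S → 4
  (σ[b>=4]((U ⋈[g=b] R)) ⋈[h=f] S) → 1

== RESULT ==
y | g | x | h | b | v | f
p | 7 | t | 1 | 7 | s | 1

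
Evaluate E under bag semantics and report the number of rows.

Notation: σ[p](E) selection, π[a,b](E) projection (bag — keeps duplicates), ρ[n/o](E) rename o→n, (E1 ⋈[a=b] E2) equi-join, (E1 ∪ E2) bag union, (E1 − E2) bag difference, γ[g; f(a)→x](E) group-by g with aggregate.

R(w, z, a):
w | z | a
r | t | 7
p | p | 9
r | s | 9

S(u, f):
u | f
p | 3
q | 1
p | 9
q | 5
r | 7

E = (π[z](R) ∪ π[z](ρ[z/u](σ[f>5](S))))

Row counts bottom-up:
  R → 3
  π[z](R) → 3
  S → 5
  σ[f>5](S) → 2
  ρ[z/u](σ[f>5](S)) → 2
  π[z](ρ[z/u](σ[f>5](S))) → 2
  (π[z](R) ∪ π[z](ρ[z/u](σ[f>5](S)))) → 5

|E| = 5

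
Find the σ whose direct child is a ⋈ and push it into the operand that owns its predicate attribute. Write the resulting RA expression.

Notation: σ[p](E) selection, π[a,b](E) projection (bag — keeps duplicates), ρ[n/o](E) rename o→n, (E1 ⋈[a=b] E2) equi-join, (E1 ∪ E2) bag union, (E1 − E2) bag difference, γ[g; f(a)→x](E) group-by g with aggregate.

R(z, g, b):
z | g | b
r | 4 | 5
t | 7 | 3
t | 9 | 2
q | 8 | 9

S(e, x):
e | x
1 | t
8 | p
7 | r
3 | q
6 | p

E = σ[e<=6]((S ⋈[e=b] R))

σ filters on e, owned by the left side.
E' = (σ[e<=6](S) ⋈[e=b] R)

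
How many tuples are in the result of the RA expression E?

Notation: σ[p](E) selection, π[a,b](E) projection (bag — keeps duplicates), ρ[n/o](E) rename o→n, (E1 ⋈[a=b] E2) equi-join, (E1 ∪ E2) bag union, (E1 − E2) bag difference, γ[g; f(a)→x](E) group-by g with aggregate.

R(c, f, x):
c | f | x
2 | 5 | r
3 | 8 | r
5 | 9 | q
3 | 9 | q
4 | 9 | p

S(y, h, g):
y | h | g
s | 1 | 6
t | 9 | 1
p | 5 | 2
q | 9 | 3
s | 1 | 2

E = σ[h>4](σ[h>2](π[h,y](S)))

Row counts bottom-up:
  S → 5
  π[h,y](S) → 5
  σ[h>2](π[h,y](S)) → 3
  σ[h>4](σ[h>2](π[h,y](S))) → 3

|E| = 3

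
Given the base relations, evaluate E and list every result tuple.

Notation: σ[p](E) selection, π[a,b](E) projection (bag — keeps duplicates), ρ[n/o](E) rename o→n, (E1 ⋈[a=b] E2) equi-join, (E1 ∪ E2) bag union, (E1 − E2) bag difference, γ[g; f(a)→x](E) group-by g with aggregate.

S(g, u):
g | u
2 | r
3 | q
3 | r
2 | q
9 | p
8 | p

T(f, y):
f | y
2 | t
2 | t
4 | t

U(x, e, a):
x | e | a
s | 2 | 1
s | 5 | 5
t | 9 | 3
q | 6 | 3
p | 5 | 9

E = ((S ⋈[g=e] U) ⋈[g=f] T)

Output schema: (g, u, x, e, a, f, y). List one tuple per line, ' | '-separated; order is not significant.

Subexpression sizes:
  S → 6
  U → 5
  (S ⋈[g=e] U) → 3
  T → 3
  ((S ⋈[g=e] U) ⋈[g=f] T) → 4

== RESULT ==
g | u | x | e | a | f | y
2 | q | s | 2 | 1 | 2 | t
2 | q | s | 2 | 1 | 2 | t
2 | r | s | 2 | 1 | 2 | t
2 | r | s | 2 | 1 | 2 | t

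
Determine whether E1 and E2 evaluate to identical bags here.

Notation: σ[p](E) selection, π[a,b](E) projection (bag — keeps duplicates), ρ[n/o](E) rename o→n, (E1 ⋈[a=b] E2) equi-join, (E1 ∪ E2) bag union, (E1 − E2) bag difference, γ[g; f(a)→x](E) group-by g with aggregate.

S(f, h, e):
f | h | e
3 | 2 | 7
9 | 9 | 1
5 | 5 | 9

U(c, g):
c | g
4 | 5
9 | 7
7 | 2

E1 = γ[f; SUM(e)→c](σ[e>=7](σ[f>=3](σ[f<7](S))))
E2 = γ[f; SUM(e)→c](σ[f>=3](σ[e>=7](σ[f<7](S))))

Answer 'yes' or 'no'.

E1 row counts bottom-up:
  S → 3
  σ[f<7](S) → 2
  σ[f>=3](σ[f<7](S)) → 2
  σ[e>=7](σ[f>=3](σ[f<7](S))) → 2
  γ[f; SUM(e)→c](σ[e>=7](σ[f>=3](σ[f<7](S)))) → 2
E2 row counts bottom-up:
  S → 3
  σ[f<7](S) → 2
  σ[e>=7](σ[f<7](S)) → 2
  σ[f>=3](σ[e>=7](σ[f<7](S))) → 2
  γ[f; SUM(e)→c](σ[f>=3](σ[e>=7](σ[f<7](S)))) → 2

E1 and E2 produce the same multiset:
f | c
3 | 7
5 | 9

yes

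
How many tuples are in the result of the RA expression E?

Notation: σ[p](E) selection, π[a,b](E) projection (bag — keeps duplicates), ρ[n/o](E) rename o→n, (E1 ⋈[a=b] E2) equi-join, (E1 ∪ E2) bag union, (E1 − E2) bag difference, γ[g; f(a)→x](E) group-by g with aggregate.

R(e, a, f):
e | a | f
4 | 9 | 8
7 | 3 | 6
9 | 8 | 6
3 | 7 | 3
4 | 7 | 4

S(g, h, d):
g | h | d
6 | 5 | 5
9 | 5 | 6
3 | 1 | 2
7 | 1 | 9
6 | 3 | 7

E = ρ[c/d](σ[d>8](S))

Subexpression sizes:
  S → 5
  σ[d>8](S) → 1
  ρ[c/d](σ[d>8](S)) → 1

|E| = 1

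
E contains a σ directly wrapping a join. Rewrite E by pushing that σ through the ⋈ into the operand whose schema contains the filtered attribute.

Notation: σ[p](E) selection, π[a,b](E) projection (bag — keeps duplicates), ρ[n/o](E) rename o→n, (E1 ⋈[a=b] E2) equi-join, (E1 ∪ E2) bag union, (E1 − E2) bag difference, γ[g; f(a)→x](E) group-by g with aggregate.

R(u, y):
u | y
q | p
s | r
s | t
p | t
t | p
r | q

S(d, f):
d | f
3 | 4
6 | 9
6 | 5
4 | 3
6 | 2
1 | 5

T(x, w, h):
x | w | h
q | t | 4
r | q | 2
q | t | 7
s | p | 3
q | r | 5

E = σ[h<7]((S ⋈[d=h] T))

σ filters on h, owned by the right side.
E' = (S ⋈[d=h] σ[h<7](T))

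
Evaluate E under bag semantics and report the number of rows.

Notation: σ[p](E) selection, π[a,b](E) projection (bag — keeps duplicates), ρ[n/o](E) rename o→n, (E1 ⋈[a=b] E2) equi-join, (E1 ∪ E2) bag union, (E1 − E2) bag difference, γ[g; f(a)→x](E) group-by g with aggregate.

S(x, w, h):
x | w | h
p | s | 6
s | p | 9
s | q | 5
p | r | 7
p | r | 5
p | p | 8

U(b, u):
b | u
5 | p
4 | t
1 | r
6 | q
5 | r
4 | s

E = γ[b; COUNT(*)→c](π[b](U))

Stepwise |·|:
  U → 6
  π[b](U) → 6
  γ[b; COUNT(*)→c](π[b](U)) → 4

|E| = 4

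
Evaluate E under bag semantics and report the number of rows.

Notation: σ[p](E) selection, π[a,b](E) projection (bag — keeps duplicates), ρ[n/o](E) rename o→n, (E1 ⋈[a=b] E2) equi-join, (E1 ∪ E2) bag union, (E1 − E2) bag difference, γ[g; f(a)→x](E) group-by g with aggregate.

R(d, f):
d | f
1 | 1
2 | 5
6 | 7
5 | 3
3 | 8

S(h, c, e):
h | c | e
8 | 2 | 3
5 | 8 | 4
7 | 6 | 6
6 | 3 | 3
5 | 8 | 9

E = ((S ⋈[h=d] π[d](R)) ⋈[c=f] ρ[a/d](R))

Stepwise |·|:
  S → 5
  R → 5
  π[d](R) → 5
  (S ⋈[h=d] π[d](R)) → 3
  R → 5
  ρ[a/d](R) → 5
  ((S ⋈[h=d] π[d](R)) ⋈[c=f] ρ[a/d](R)) → 3

|E| = 3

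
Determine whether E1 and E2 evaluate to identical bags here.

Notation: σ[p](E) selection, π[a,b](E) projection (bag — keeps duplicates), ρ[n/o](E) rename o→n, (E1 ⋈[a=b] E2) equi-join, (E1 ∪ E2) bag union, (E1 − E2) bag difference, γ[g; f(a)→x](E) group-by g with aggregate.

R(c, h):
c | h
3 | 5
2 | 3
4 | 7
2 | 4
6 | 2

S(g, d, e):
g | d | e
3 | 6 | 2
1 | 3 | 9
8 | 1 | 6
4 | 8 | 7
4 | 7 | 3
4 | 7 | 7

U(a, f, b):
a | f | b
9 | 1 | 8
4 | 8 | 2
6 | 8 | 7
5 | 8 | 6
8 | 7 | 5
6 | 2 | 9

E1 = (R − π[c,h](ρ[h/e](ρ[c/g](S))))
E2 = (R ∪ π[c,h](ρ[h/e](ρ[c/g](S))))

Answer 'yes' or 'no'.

E1 subexpression sizes:
  R → 5
  S → 6
  ρ[c/g](S) → 6
  ρ[h/e](ρ[c/g](S)) → 6
  π[c,h](ρ[h/e](ρ[c/g](S))) → 6
  (R − π[c,h](ρ[h/e](ρ[c/g](S)))) → 4
E2 subexpression sizes:
  R → 5
  S → 6
  ρ[c/g](S) → 6
  ρ[h/e](ρ[c/g](S)) → 6
  π[c,h](ρ[h/e](ρ[c/g](S))) → 6
  (R ∪ π[c,h](ρ[h/e](ρ[c/g](S)))) → 11

E1 result:
c | h
2 | 3
2 | 4
3 | 5
6 | 2
E2 result:
c | h
1 | 9
2 | 3
2 | 4
3 | 2
3 | 5
4 | 3
4 | 7
4 | 7
4 | 7
6 | 2
8 | 6
Witness: (4, 3) appears 0× in E1 but 1× in E2.

no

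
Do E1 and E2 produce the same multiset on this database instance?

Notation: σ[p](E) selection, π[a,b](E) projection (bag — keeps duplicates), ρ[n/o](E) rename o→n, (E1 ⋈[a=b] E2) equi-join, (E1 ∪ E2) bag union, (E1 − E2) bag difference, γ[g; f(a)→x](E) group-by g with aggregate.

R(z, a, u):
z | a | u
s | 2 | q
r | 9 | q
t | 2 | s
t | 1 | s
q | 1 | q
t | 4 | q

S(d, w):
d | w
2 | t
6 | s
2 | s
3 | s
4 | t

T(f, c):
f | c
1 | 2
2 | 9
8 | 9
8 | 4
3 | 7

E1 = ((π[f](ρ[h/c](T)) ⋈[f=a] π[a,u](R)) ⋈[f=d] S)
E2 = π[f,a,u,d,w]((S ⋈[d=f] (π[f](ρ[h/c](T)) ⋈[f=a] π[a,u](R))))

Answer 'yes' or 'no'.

E1 per-node cardinality:
  T → 5
  ρ[h/c](T) → 5
  π[f](ρ[h/c](T)) → 5
  R → 6
  π[a,u](R) → 6
  (π[f](ρ[h/c](T)) ⋈[f=a] π[a,u](R)) → 4
  S → 5
  ((π[f](ρ[h/c](T)) ⋈[f=a] π[a,u](R)) ⋈[f=d] S) → 4
E2 per-node cardinality:
  S → 5
  T → 5
  ρ[h/c](T) → 5
  π[f](ρ[h/c](T)) → 5
  R → 6
  π[a,u](R) → 6
  (π[f](ρ[h/c](T)) ⋈[f=a] π[a,u](R)) → 4
  (S ⋈[d=f] (π[f](ρ[h/c](T)) ⋈[f=a] π[a,u](R))) → 4
  π[f,a,u,d,w]((S ⋈[d=f] (π[f](ρ[h/c](T)) ⋈[f=a] π[a,u](R)))) → 4

E1 and E2 produce the same multiset:
f | a | u | d | w
2 | 2 | q | 2 | s
2 | 2 | q | 2 | t
2 | 2 | s | 2 | s
2 | 2 | s | 2 | t

yes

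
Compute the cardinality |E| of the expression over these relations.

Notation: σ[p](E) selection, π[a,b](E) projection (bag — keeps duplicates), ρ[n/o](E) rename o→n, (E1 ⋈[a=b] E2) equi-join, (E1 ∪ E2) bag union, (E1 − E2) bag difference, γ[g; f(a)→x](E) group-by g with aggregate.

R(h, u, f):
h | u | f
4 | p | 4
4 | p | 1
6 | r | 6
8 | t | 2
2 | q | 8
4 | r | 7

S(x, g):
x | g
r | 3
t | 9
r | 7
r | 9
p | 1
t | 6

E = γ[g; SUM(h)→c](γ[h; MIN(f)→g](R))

Row counts bottom-up:
  R → 6
  γ[h; MIN(f)→g](R) → 4
  γ[g; SUM(h)→c](γ[h; MIN(f)→g](R)) → 4

|E| = 4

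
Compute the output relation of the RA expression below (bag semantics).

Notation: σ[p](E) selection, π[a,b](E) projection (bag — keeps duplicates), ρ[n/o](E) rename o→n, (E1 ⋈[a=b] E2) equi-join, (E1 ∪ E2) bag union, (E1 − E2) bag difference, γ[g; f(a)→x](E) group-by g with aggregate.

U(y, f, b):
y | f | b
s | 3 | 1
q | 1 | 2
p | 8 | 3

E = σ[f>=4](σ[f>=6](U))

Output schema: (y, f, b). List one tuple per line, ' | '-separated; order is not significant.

Stepwise |·|:
  U → 3
  σ[f>=6](U) → 1
  σ[f>=4](σ[f>=6](U)) → 1

== RESULT ==
y | f | b
p | 8 | 3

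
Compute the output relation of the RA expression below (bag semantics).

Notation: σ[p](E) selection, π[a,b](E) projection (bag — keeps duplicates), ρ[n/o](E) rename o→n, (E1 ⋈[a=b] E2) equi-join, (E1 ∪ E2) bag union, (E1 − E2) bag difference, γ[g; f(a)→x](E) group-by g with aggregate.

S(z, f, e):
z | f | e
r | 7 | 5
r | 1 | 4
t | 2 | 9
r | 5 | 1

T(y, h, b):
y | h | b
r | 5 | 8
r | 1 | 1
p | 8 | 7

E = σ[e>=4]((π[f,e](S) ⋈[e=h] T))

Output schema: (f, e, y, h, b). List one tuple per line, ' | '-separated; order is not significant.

Per-node cardinality:
  S → 4
  π[f,e](S) → 4
  T → 3
  (π[f,e](S) ⋈[e=h] T) → 2
  σ[e>=4]((π[f,e](S) ⋈[e=h] T)) → 1

== RESULT ==
f | e | y | h | b
7 | 5 | r | 5 | 8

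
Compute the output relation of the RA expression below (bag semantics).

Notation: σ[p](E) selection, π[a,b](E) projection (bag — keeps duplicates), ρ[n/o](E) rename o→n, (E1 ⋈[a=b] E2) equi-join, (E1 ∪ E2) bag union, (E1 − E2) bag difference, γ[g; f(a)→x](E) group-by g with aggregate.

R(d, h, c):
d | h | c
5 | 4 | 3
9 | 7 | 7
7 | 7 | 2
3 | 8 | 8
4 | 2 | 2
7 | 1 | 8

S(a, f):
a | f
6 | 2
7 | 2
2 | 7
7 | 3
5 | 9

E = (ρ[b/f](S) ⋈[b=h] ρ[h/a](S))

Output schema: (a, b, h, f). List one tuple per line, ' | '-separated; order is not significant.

Per-node cardinality:
  S → 5
  ρ[b/f](S) → 5
  S → 5
  ρ[h/a](S) → 5
  (ρ[b/f](S) ⋈[b=h] ρ[h/a](S)) → 4

== RESULT ==
a | b | h | f
2 | 7 | 7 | 2
2 | 7 | 7 | 3
6 | 2 | 2 | 7
7 | 2 | 2 | 7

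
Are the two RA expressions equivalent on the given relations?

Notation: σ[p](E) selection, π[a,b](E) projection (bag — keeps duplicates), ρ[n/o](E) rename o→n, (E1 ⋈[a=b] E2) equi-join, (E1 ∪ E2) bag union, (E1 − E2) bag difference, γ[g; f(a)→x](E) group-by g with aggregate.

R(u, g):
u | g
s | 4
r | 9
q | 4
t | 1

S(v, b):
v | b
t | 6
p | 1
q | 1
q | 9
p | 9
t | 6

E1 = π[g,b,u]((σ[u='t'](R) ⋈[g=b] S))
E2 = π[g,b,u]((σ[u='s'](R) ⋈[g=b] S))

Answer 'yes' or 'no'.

E1 row counts bottom-up:
  R → 4
  σ[u='t'](R) → 1
  S → 6
  (σ[u='t'](R) ⋈[g=b] S) → 2
  π[g,b,u]((σ[u='t'](R) ⋈[g=b] S)) → 2
E2 row counts bottom-up:
  R → 4
  σ[u='s'](R) → 1
  S → 6
  (σ[u='s'](R) ⋈[g=b] S) → 0
  π[g,b,u]((σ[u='s'](R) ⋈[g=b] S)) → 0

E1 result:
g | b | u
1 | 1 | t
1 | 1 | t
E2 result:
g | b | u
(0 rows)
Witness: (1, 1, 't') appears 2× in E1 but 0× in E2.

no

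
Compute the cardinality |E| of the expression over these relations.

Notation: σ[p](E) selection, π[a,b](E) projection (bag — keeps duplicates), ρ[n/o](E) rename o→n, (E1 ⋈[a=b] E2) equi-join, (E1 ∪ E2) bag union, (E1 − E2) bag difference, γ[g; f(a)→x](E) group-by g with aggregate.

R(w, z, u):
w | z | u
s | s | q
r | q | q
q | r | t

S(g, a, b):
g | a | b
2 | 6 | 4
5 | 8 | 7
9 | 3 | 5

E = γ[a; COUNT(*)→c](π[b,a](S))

Row counts bottom-up:
  S → 3
  π[b,a](S) → 3
  γ[a; COUNT(*)→c](π[b,a](S)) → 3

|E| = 3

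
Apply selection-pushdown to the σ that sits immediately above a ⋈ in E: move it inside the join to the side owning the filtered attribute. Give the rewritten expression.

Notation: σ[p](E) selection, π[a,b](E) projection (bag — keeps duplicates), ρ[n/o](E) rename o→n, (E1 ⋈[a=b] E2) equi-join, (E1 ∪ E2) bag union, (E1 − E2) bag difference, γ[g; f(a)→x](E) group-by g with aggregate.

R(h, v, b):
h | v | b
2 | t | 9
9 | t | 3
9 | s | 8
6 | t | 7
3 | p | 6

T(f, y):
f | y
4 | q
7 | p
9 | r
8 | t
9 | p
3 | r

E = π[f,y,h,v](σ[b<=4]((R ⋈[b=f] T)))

σ filters on b, owned by the left side.
E' = π[f,y,h,v]((σ[b<=4](R) ⋈[b=f] T))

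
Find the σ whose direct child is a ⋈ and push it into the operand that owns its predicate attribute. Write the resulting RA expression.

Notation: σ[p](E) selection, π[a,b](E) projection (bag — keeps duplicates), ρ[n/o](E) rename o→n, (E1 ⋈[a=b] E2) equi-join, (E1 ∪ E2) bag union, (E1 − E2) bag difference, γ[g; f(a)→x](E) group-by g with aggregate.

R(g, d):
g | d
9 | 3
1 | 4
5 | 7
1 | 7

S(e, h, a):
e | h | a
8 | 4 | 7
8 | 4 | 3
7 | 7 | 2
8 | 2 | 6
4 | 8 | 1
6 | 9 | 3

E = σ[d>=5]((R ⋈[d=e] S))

σ filters on d, owned by the left side.
E' = (σ[d>=5](R) ⋈[d=e] S)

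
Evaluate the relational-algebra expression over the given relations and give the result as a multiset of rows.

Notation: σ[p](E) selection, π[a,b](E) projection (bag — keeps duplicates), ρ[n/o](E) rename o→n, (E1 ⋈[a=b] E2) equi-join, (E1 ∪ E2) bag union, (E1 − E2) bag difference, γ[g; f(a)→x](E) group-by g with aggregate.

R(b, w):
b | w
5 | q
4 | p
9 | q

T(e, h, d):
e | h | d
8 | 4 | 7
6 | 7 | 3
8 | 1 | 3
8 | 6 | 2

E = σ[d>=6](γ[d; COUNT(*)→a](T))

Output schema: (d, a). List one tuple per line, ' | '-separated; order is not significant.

Per-node cardinality:
  T → 4
  γ[d; COUNT(*)→a](T) → 3
  σ[d>=6](γ[d; COUNT(*)→a](T)) → 1

== RESULT ==
d | a
7 | 1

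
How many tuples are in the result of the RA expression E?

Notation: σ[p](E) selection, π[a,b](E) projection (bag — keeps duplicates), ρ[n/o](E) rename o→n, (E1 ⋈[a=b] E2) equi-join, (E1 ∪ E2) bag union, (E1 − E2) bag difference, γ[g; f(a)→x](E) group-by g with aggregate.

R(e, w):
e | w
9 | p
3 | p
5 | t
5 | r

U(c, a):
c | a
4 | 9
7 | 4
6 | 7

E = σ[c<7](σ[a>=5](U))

Subexpression sizes:
  U → 3
  σ[a>=5](U) → 2
  σ[c<7](σ[a>=5](U)) → 2

|E| = 2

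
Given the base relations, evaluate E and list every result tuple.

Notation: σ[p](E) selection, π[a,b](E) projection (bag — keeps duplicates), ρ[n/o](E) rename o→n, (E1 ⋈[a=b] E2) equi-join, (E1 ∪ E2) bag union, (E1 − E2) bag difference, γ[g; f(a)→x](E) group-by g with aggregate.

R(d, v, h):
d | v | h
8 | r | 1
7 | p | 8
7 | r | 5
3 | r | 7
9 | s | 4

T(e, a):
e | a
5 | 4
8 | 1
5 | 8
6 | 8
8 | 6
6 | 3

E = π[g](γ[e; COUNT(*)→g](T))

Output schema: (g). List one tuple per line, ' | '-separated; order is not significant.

Row counts bottom-up:
  T → 6
  γ[e; COUNT(*)→g](T) → 3
  π[g](γ[e; COUNT(*)→g](T)) → 3

== RESULT ==
g
2
2
2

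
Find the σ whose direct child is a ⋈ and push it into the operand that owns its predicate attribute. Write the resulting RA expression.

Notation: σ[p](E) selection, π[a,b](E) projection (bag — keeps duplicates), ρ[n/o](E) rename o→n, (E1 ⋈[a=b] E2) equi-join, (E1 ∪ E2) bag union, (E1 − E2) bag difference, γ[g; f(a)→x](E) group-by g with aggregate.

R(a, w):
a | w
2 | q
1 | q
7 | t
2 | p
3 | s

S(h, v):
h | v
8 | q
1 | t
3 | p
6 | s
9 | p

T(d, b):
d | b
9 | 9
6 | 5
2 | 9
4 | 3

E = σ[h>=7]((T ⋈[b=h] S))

σ filters on h, owned by the right side.
E' = (T ⋈[b=h] σ[h>=7](S))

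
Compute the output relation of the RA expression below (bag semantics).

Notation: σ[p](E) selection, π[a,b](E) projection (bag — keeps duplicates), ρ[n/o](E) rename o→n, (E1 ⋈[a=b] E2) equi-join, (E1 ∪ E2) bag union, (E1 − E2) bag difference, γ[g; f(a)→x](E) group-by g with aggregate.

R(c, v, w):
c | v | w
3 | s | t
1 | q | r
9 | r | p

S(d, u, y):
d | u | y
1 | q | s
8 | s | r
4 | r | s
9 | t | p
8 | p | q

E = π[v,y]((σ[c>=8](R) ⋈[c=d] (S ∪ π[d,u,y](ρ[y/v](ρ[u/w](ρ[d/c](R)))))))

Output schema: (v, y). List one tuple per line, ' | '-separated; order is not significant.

Row counts bottom-up:
  R → 3
  σ[c>=8](R) → 1
  S → 5
  R → 3
  ρ[d/c](R) → 3
  ρ[u/w](ρ[d/c](R)) → 3
  ρ[y/v](ρ[u/w](ρ[d/c](R))) → 3
  π[d,u,y](ρ[y/v](ρ[u/w](ρ[d/c](R)))) → 3
  (S ∪ π[d,u,y](ρ[y/v](ρ[u/w](ρ[d/c](R))))) → 8
  (σ[c>=8](R) ⋈[c=d] (S ∪ π[d,u,y](ρ[y/v](ρ[u/w](ρ[d/c](R)))))) → 2
  π[v,y]((σ[c>=8](R) ⋈[c=d] (S ∪ π[d,u,y](ρ[y/v](ρ[u/w](ρ[d/c](R))))))) → 2

== RESULT ==
v | y
r | p
r | r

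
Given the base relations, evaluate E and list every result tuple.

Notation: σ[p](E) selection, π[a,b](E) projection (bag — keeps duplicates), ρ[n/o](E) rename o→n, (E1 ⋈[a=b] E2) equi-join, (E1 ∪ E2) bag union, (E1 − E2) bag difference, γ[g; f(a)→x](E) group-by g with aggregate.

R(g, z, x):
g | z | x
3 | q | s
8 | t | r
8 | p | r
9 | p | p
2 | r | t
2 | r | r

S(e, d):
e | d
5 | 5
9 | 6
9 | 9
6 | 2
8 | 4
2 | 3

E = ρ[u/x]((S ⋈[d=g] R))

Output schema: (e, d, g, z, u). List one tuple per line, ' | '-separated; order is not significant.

Per-node cardinality:
  S → 6
  R → 6
  (S ⋈[d=g] R) → 4
  ρ[u/x]((S ⋈[d=g] R)) → 4

== RESULT ==
e | d | g | z | u
2 | 3 | 3 | q | s
6 | 2 | 2 | r | r
6 | 2 | 2 | r | t
9 | 9 | 9 | p | p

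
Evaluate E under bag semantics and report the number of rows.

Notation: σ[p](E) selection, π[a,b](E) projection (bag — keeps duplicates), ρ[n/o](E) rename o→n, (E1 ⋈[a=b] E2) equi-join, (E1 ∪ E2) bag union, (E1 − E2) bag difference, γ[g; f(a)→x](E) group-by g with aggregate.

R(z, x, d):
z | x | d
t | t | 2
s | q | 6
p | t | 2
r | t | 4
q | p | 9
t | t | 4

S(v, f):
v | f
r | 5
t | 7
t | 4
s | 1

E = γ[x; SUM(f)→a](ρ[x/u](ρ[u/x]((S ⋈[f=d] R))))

Stepwise |·|:
  S → 4
  R → 6
  (S ⋈[f=d] R) → 2
  ρ[u/x]((S ⋈[f=d] R)) → 2
  ρ[x/u](ρ[u/x]((S ⋈[f=d] R))) → 2
  γ[x; SUM(f)→a](ρ[x/u](ρ[u/x]((S ⋈[f=d] R)))) → 1

|E| = 1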